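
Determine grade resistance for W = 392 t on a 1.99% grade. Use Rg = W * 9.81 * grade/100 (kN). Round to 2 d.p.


Rg = W * 9.81 * grade / 100
Rg = 392 * 9.81 * 1.99 / 100
Rg = 3845.52 * 0.0199
Rg = 76.53 kN

76.53


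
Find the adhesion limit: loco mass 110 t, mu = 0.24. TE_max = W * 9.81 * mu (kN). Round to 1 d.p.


TE_max = W * g * mu
TE_max = 110 * 9.81 * 0.24
TE_max = 1079.1 * 0.24
TE_max = 259.0 kN

259.0


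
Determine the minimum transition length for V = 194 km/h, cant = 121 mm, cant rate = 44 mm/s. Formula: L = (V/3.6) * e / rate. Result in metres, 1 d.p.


Convert speed: V = 194 / 3.6 = 53.8889 m/s
L = 53.8889 * 121 / 44
L = 6520.5556 / 44
L = 148.2 m

148.2


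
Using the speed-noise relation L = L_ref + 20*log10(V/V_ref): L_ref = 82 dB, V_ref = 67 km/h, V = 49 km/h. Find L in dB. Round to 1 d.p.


V/V_ref = 49 / 67 = 0.731343
log10(0.731343) = -0.135879
20 * -0.135879 = -2.7176
L = 82 + -2.7176 = 79.3 dB

79.3


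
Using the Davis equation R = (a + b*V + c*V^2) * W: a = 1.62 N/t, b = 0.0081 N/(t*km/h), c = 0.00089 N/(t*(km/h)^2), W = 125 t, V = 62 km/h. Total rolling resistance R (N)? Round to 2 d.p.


b*V = 0.0081 * 62 = 0.5022
c*V^2 = 0.00089 * 3844 = 3.42116
R_per_t = 1.62 + 0.5022 + 3.42116 = 5.54336 N/t
R_total = 5.54336 * 125 = 692.92 N

692.92


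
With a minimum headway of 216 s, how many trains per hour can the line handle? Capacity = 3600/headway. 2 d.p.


Capacity = 3600 / headway
Capacity = 3600 / 216
Capacity = 16.67 trains/hour

16.67


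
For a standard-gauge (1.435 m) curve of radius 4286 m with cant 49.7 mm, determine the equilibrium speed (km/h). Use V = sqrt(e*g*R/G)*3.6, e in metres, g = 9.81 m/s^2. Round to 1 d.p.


Convert cant: e = 49.7 mm = 0.0497 m
V_ms = sqrt(0.0497 * 9.81 * 4286 / 1.435)
V_ms = sqrt(1456.215541) = 38.1604 m/s
V = 38.1604 * 3.6 = 137.4 km/h

137.4


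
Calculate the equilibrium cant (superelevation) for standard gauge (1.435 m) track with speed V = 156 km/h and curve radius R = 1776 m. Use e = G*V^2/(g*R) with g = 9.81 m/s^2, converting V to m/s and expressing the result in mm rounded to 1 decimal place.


Convert speed: V = 156 / 3.6 = 43.3333 m/s
Apply formula: e = 1.435 * 43.3333^2 / (9.81 * 1776)
e = 1.435 * 1877.7778 / 17422.56
e = 0.154662 m = 154.7 mm

154.7


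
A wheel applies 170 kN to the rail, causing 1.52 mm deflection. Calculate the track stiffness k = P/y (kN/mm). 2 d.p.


Track stiffness k = P / y
k = 170 / 1.52
k = 111.84 kN/mm

111.84


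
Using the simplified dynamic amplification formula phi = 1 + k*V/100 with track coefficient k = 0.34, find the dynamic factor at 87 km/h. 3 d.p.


phi = 1 + k * V / 100
phi = 1 + 0.34 * 87 / 100
phi = 1 + 0.2958
phi = 1.296

1.296


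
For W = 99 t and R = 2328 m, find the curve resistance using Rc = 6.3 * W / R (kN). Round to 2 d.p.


Rc = 6.3 * W / R
Rc = 6.3 * 99 / 2328
Rc = 623.7 / 2328
Rc = 0.27 kN

0.27


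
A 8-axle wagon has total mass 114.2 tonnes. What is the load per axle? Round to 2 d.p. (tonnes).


Load per axle = total weight / number of axles
Load = 114.2 / 8
Load = 14.28 tonnes

14.28


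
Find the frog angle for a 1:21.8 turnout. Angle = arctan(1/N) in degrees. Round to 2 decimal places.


1/N = 1/21.8 = 0.045872
angle = arctan(0.045872) = 0.045839 rad
angle = 0.045839 * 180/pi = 2.63 degrees

2.63


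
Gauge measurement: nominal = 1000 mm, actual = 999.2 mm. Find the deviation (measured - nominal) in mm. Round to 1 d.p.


Deviation = measured - nominal
Deviation = 999.2 - 1000
Deviation = -0.8 mm

-0.8


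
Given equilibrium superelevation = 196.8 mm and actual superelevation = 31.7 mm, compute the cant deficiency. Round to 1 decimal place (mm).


Cant deficiency = equilibrium cant - actual cant
CD = 196.8 - 31.7
CD = 165.1 mm

165.1


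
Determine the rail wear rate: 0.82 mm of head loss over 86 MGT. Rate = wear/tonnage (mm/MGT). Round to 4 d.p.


Wear rate = total wear / cumulative tonnage
Rate = 0.82 / 86
Rate = 0.0095 mm/MGT

0.0095


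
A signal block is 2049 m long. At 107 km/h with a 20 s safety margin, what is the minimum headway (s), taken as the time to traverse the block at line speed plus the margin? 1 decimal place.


V = 107 / 3.6 = 29.7222 m/s
Block traversal time = 2049 / 29.7222 = 68.9383 s
Headway = 68.9383 + 20
Headway = 88.9 s

88.9


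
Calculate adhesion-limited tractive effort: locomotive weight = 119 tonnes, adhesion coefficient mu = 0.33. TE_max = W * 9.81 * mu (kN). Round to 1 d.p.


TE_max = W * g * mu
TE_max = 119 * 9.81 * 0.33
TE_max = 1167.39 * 0.33
TE_max = 385.2 kN

385.2


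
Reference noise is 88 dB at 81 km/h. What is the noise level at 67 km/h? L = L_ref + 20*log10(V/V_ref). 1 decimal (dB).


V/V_ref = 67 / 81 = 0.82716
log10(0.82716) = -0.08241
20 * -0.08241 = -1.6482
L = 88 + -1.6482 = 86.4 dB

86.4


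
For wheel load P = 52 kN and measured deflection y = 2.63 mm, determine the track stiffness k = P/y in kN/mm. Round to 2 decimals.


Track stiffness k = P / y
k = 52 / 2.63
k = 19.77 kN/mm

19.77


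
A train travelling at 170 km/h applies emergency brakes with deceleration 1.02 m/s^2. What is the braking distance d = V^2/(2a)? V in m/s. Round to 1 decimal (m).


Convert speed: V = 170 / 3.6 = 47.2222 m/s
V^2 = 2229.9383
d = 2229.9383 / (2 * 1.02)
d = 2229.9383 / 2.04
d = 1093.1 m

1093.1


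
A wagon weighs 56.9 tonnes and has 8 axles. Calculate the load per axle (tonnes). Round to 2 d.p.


Load per axle = total weight / number of axles
Load = 56.9 / 8
Load = 7.11 tonnes

7.11


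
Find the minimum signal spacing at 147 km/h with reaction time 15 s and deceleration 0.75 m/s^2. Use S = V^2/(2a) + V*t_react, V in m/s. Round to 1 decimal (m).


V = 147 / 3.6 = 40.8333 m/s
Braking distance = 40.8333^2 / (2*0.75) = 1111.5741 m
Sighting distance = 40.8333 * 15 = 612.5 m
S = 1111.5741 + 612.5 = 1724.1 m

1724.1


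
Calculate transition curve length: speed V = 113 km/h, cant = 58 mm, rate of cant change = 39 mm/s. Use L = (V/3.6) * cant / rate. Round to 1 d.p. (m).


Convert speed: V = 113 / 3.6 = 31.3889 m/s
L = 31.3889 * 58 / 39
L = 1820.5556 / 39
L = 46.7 m

46.7


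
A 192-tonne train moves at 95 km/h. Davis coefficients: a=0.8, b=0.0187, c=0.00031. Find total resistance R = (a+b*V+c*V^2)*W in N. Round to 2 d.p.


b*V = 0.0187 * 95 = 1.7765
c*V^2 = 0.00031 * 9025 = 2.79775
R_per_t = 0.8 + 1.7765 + 2.79775 = 5.37425 N/t
R_total = 5.37425 * 192 = 1031.86 N

1031.86


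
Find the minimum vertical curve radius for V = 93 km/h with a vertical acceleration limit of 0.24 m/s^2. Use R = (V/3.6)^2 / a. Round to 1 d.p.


Convert speed: V = 93 / 3.6 = 25.8333 m/s
V^2 = 667.3611 m^2/s^2
R_v = 667.3611 / 0.24
R_v = 2780.7 m

2780.7


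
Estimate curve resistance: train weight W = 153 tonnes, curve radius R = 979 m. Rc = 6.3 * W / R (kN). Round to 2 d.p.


Rc = 6.3 * W / R
Rc = 6.3 * 153 / 979
Rc = 963.9 / 979
Rc = 0.98 kN

0.98


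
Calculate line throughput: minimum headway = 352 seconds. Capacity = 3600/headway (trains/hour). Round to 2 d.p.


Capacity = 3600 / headway
Capacity = 3600 / 352
Capacity = 10.23 trains/hour

10.23


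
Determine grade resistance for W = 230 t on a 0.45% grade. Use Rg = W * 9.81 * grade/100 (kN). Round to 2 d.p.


Rg = W * 9.81 * grade / 100
Rg = 230 * 9.81 * 0.45 / 100
Rg = 2256.3 * 0.0045
Rg = 10.15 kN

10.15


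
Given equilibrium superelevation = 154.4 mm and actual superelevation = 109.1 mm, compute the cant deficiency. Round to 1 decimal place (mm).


Cant deficiency = equilibrium cant - actual cant
CD = 154.4 - 109.1
CD = 45.3 mm

45.3


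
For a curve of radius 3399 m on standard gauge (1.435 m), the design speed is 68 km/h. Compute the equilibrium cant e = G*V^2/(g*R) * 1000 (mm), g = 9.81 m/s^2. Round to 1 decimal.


Convert speed: V = 68 / 3.6 = 18.8889 m/s
Apply formula: e = 1.435 * 18.8889^2 / (9.81 * 3399)
e = 1.435 * 356.7901 / 33344.19
e = 0.015355 m = 15.4 mm

15.4


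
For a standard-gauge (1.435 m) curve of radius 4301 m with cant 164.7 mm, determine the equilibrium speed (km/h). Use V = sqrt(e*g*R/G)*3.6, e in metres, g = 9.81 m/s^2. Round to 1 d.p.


Convert cant: e = 164.7 mm = 0.1647 m
V_ms = sqrt(0.1647 * 9.81 * 4301 / 1.435)
V_ms = sqrt(4842.617287) = 69.5889 m/s
V = 69.5889 * 3.6 = 250.5 km/h

250.5


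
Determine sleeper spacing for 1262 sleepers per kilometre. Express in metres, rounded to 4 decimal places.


Spacing = 1000 m / number of sleepers
Spacing = 1000 / 1262
Spacing = 0.7924 m

0.7924


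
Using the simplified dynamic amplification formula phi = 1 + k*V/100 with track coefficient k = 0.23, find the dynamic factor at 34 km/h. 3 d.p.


phi = 1 + k * V / 100
phi = 1 + 0.23 * 34 / 100
phi = 1 + 0.0782
phi = 1.078

1.078


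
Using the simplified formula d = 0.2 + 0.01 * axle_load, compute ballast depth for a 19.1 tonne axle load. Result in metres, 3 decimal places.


d = 0.2 + 0.01 * 19.1
d = 0.2 + 0.191
d = 0.391 m

0.391


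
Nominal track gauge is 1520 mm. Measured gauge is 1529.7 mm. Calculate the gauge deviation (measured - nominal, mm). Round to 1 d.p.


Deviation = measured - nominal
Deviation = 1529.7 - 1520
Deviation = 9.7 mm

9.7


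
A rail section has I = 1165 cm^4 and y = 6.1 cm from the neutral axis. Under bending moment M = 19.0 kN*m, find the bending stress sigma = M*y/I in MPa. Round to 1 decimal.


Convert units:
M = 19.0 kN*m = 19000000 N*mm
y = 6.1 cm = 61 mm
I = 1165 cm^4 = 11650000 mm^4
sigma = 19000000 * 61 / 11650000
sigma = 99.5 MPa

99.5


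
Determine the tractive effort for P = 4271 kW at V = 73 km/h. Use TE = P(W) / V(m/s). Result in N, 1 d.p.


Convert: P = 4271 kW = 4271000 W
V = 73 / 3.6 = 20.2778 m/s
TE = 4271000 / 20.2778
TE = 210624.7 N

210624.7


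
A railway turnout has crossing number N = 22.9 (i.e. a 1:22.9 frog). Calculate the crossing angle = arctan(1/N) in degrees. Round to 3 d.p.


1/N = 1/22.9 = 0.043668
angle = arctan(0.043668) = 0.04364 rad
angle = 0.04364 * 180/pi = 2.500 degrees

2.500


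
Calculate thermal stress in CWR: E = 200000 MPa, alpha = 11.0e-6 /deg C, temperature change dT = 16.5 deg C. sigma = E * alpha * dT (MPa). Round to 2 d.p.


sigma = E * alpha * dT
sigma = 200000 * 11.0e-6 * 16.5
sigma = 2.2 * 16.5
sigma = 36.30 MPa

36.30


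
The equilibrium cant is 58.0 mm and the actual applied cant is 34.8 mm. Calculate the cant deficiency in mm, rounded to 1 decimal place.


Cant deficiency = equilibrium cant - actual cant
CD = 58.0 - 34.8
CD = 23.2 mm

23.2


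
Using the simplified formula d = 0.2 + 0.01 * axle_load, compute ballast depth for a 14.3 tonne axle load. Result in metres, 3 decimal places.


d = 0.2 + 0.01 * 14.3
d = 0.2 + 0.143
d = 0.343 m

0.343


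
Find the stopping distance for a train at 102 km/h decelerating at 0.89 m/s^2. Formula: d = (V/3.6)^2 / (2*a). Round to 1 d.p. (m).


Convert speed: V = 102 / 3.6 = 28.3333 m/s
V^2 = 802.7778
d = 802.7778 / (2 * 0.89)
d = 802.7778 / 1.78
d = 451.0 m

451.0


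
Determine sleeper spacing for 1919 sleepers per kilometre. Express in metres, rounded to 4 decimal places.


Spacing = 1000 m / number of sleepers
Spacing = 1000 / 1919
Spacing = 0.5211 m

0.5211


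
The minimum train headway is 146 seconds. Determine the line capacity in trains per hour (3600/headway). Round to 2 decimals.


Capacity = 3600 / headway
Capacity = 3600 / 146
Capacity = 24.66 trains/hour

24.66


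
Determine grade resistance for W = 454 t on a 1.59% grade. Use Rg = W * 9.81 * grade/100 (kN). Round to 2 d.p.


Rg = W * 9.81 * grade / 100
Rg = 454 * 9.81 * 1.59 / 100
Rg = 4453.74 * 0.0159
Rg = 70.81 kN

70.81


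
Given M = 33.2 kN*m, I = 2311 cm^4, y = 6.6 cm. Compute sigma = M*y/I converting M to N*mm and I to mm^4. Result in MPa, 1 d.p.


Convert units:
M = 33.2 kN*m = 33200000 N*mm
y = 6.6 cm = 66 mm
I = 2311 cm^4 = 23110000 mm^4
sigma = 33200000 * 66 / 23110000
sigma = 94.8 MPa

94.8


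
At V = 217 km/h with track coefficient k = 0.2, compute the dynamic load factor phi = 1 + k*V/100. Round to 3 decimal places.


phi = 1 + k * V / 100
phi = 1 + 0.2 * 217 / 100
phi = 1 + 0.434
phi = 1.434

1.434


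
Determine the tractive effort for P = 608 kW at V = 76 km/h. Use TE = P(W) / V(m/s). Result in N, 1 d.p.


Convert: P = 608 kW = 608000 W
V = 76 / 3.6 = 21.1111 m/s
TE = 608000 / 21.1111
TE = 28800.0 N

28800.0


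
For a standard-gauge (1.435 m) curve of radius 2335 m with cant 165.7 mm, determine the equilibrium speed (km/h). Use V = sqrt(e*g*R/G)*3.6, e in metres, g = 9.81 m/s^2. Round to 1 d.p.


Convert cant: e = 165.7 mm = 0.1657 m
V_ms = sqrt(0.1657 * 9.81 * 2335 / 1.435)
V_ms = sqrt(2645.005014) = 51.4296 m/s
V = 51.4296 * 3.6 = 185.1 km/h

185.1


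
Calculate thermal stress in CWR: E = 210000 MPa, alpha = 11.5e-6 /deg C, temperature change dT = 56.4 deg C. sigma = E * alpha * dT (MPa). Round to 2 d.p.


sigma = E * alpha * dT
sigma = 210000 * 11.5e-6 * 56.4
sigma = 2.415 * 56.4
sigma = 136.21 MPa

136.21


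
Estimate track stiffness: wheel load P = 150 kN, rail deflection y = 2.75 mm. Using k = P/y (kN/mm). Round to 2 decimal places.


Track stiffness k = P / y
k = 150 / 2.75
k = 54.55 kN/mm

54.55


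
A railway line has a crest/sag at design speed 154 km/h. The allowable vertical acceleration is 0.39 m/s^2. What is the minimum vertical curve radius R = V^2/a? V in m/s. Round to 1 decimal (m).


Convert speed: V = 154 / 3.6 = 42.7778 m/s
V^2 = 1829.9383 m^2/s^2
R_v = 1829.9383 / 0.39
R_v = 4692.1 m

4692.1


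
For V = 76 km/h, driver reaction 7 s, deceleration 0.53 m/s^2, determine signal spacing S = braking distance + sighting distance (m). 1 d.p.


V = 76 / 3.6 = 21.1111 m/s
Braking distance = 21.1111^2 / (2*0.53) = 420.4519 m
Sighting distance = 21.1111 * 7 = 147.7778 m
S = 420.4519 + 147.7778 = 568.2 m

568.2


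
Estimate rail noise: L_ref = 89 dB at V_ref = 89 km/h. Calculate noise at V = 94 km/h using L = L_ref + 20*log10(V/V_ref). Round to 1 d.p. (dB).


V/V_ref = 94 / 89 = 1.05618
log10(1.05618) = 0.023738
20 * 0.023738 = 0.4748
L = 89 + 0.4748 = 89.5 dB

89.5


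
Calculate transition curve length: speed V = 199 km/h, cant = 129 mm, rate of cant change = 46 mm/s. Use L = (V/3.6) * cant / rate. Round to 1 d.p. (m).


Convert speed: V = 199 / 3.6 = 55.2778 m/s
L = 55.2778 * 129 / 46
L = 7130.8333 / 46
L = 155.0 m

155.0


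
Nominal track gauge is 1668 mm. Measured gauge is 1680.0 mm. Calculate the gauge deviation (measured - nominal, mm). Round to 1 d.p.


Deviation = measured - nominal
Deviation = 1680.0 - 1668
Deviation = 12.0 mm

12.0


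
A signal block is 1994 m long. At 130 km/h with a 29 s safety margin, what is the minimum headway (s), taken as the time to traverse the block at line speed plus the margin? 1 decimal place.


V = 130 / 3.6 = 36.1111 m/s
Block traversal time = 1994 / 36.1111 = 55.2185 s
Headway = 55.2185 + 29
Headway = 84.2 s

84.2


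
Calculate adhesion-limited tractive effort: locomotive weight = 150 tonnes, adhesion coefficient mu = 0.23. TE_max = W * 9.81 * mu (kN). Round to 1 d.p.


TE_max = W * g * mu
TE_max = 150 * 9.81 * 0.23
TE_max = 1471.5 * 0.23
TE_max = 338.4 kN

338.4


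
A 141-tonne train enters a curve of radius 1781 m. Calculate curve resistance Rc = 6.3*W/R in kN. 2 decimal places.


Rc = 6.3 * W / R
Rc = 6.3 * 141 / 1781
Rc = 888.3 / 1781
Rc = 0.50 kN

0.50


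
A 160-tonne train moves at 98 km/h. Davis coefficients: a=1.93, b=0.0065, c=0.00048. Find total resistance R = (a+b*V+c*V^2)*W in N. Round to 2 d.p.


b*V = 0.0065 * 98 = 0.637
c*V^2 = 0.00048 * 9604 = 4.60992
R_per_t = 1.93 + 0.637 + 4.60992 = 7.17692 N/t
R_total = 7.17692 * 160 = 1148.31 N

1148.31


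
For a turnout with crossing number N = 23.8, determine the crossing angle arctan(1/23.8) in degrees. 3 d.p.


1/N = 1/23.8 = 0.042017
angle = arctan(0.042017) = 0.041992 rad
angle = 0.041992 * 180/pi = 2.406 degrees

2.406


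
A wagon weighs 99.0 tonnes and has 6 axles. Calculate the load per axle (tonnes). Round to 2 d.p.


Load per axle = total weight / number of axles
Load = 99.0 / 6
Load = 16.50 tonnes

16.50


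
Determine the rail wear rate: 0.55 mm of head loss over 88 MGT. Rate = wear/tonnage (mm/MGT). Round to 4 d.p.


Wear rate = total wear / cumulative tonnage
Rate = 0.55 / 88
Rate = 0.0063 mm/MGT

0.0063


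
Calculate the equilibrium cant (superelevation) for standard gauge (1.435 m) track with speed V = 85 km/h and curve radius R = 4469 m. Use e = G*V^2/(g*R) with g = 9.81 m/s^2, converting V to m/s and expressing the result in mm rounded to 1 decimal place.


Convert speed: V = 85 / 3.6 = 23.6111 m/s
Apply formula: e = 1.435 * 23.6111^2 / (9.81 * 4469)
e = 1.435 * 557.4846 / 43840.89
e = 0.018248 m = 18.2 mm

18.2


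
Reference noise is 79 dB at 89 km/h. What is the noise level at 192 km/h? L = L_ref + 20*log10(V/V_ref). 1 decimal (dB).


V/V_ref = 192 / 89 = 2.157303
log10(2.157303) = 0.333911
20 * 0.333911 = 6.6782
L = 79 + 6.6782 = 85.7 dB

85.7


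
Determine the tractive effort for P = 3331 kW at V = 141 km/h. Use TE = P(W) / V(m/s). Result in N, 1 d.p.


Convert: P = 3331 kW = 3331000 W
V = 141 / 3.6 = 39.1667 m/s
TE = 3331000 / 39.1667
TE = 85046.8 N

85046.8


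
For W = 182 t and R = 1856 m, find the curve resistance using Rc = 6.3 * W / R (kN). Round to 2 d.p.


Rc = 6.3 * W / R
Rc = 6.3 * 182 / 1856
Rc = 1146.6 / 1856
Rc = 0.62 kN

0.62


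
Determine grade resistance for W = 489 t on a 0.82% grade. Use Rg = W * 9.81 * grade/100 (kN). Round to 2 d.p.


Rg = W * 9.81 * grade / 100
Rg = 489 * 9.81 * 0.82 / 100
Rg = 4797.09 * 0.0082
Rg = 39.34 kN

39.34


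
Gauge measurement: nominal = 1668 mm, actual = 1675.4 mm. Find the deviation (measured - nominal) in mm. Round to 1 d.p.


Deviation = measured - nominal
Deviation = 1675.4 - 1668
Deviation = 7.4 mm

7.4


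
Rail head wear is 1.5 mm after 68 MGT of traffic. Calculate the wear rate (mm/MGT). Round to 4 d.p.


Wear rate = total wear / cumulative tonnage
Rate = 1.5 / 68
Rate = 0.0221 mm/MGT

0.0221


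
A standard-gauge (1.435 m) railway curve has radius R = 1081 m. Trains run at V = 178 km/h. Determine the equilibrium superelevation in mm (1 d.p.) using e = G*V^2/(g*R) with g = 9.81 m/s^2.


Convert speed: V = 178 / 3.6 = 49.4444 m/s
Apply formula: e = 1.435 * 49.4444^2 / (9.81 * 1081)
e = 1.435 * 2444.7531 / 10604.61
e = 0.33082 m = 330.8 mm

330.8


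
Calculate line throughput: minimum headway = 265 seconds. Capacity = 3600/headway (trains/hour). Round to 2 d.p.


Capacity = 3600 / headway
Capacity = 3600 / 265
Capacity = 13.58 trains/hour

13.58


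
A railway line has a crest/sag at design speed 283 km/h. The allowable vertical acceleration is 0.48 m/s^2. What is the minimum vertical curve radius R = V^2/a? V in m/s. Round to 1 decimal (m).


Convert speed: V = 283 / 3.6 = 78.6111 m/s
V^2 = 6179.7068 m^2/s^2
R_v = 6179.7068 / 0.48
R_v = 12874.4 m

12874.4


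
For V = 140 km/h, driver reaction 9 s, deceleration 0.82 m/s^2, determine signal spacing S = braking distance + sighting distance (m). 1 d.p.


V = 140 / 3.6 = 38.8889 m/s
Braking distance = 38.8889^2 / (2*0.82) = 922.162 m
Sighting distance = 38.8889 * 9 = 350.0 m
S = 922.162 + 350.0 = 1272.2 m

1272.2


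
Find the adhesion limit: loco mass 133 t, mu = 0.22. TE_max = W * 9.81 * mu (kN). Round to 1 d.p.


TE_max = W * g * mu
TE_max = 133 * 9.81 * 0.22
TE_max = 1304.73 * 0.22
TE_max = 287.0 kN

287.0


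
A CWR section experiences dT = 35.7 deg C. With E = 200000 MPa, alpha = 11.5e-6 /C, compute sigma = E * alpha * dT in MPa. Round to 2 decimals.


sigma = E * alpha * dT
sigma = 200000 * 11.5e-6 * 35.7
sigma = 2.3 * 35.7
sigma = 82.11 MPa

82.11


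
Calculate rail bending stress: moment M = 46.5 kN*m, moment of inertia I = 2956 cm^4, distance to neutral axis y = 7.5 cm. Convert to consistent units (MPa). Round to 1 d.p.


Convert units:
M = 46.5 kN*m = 46500000 N*mm
y = 7.5 cm = 75 mm
I = 2956 cm^4 = 29560000 mm^4
sigma = 46500000 * 75 / 29560000
sigma = 118.0 MPa

118.0


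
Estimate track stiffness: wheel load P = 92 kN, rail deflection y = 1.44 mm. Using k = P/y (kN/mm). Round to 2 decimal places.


Track stiffness k = P / y
k = 92 / 1.44
k = 63.89 kN/mm

63.89


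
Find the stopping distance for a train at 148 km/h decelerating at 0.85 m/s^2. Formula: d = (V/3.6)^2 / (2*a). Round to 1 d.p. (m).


Convert speed: V = 148 / 3.6 = 41.1111 m/s
V^2 = 1690.1235
d = 1690.1235 / (2 * 0.85)
d = 1690.1235 / 1.7
d = 994.2 m

994.2


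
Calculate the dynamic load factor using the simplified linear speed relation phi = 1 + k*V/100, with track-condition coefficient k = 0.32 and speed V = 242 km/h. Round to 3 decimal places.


phi = 1 + k * V / 100
phi = 1 + 0.32 * 242 / 100
phi = 1 + 0.7744
phi = 1.774

1.774


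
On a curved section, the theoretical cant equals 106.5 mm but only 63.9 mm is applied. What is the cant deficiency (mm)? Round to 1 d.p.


Cant deficiency = equilibrium cant - actual cant
CD = 106.5 - 63.9
CD = 42.6 mm

42.6


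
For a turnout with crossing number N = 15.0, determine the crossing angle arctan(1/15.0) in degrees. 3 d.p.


1/N = 1/15.0 = 0.066667
angle = arctan(0.066667) = 0.066568 rad
angle = 0.066568 * 180/pi = 3.814 degrees

3.814


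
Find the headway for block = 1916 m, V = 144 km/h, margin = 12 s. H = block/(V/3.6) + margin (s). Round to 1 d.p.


V = 144 / 3.6 = 40.0 m/s
Block traversal time = 1916 / 40.0 = 47.9 s
Headway = 47.9 + 12
Headway = 59.9 s

59.9


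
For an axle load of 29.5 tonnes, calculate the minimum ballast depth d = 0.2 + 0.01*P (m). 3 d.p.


d = 0.2 + 0.01 * 29.5
d = 0.2 + 0.295
d = 0.495 m

0.495


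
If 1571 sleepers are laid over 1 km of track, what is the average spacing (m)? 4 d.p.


Spacing = 1000 m / number of sleepers
Spacing = 1000 / 1571
Spacing = 0.6365 m

0.6365


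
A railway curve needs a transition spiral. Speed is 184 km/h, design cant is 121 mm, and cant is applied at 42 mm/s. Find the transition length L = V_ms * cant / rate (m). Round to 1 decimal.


Convert speed: V = 184 / 3.6 = 51.1111 m/s
L = 51.1111 * 121 / 42
L = 6184.4444 / 42
L = 147.2 m

147.2


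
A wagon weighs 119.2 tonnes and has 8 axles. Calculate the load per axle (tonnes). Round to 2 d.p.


Load per axle = total weight / number of axles
Load = 119.2 / 8
Load = 14.90 tonnes

14.90


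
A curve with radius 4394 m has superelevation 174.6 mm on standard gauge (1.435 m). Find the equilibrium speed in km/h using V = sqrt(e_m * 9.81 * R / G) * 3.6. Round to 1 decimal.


Convert cant: e = 174.6 mm = 0.1746 m
V_ms = sqrt(0.1746 * 9.81 * 4394 / 1.435)
V_ms = sqrt(5244.70902) = 72.4204 m/s
V = 72.4204 * 3.6 = 260.7 km/h

260.7


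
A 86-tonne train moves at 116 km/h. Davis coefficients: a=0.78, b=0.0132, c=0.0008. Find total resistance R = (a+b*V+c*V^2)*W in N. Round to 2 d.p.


b*V = 0.0132 * 116 = 1.5312
c*V^2 = 0.0008 * 13456 = 10.7648
R_per_t = 0.78 + 1.5312 + 10.7648 = 13.076 N/t
R_total = 13.076 * 86 = 1124.54 N

1124.54


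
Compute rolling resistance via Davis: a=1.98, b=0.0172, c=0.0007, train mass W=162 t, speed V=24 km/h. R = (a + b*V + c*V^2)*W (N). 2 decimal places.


b*V = 0.0172 * 24 = 0.4128
c*V^2 = 0.0007 * 576 = 0.4032
R_per_t = 1.98 + 0.4128 + 0.4032 = 2.796 N/t
R_total = 2.796 * 162 = 452.95 N

452.95


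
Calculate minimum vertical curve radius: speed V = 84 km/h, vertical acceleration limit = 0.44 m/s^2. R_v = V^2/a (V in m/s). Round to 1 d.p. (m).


Convert speed: V = 84 / 3.6 = 23.3333 m/s
V^2 = 544.4444 m^2/s^2
R_v = 544.4444 / 0.44
R_v = 1237.4 m

1237.4


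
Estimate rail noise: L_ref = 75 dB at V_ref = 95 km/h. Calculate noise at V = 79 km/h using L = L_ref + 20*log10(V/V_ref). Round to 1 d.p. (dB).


V/V_ref = 79 / 95 = 0.831579
log10(0.831579) = -0.080097
20 * -0.080097 = -1.6019
L = 75 + -1.6019 = 73.4 dB

73.4


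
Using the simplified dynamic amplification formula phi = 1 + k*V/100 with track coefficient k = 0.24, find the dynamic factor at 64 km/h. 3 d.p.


phi = 1 + k * V / 100
phi = 1 + 0.24 * 64 / 100
phi = 1 + 0.1536
phi = 1.154

1.154


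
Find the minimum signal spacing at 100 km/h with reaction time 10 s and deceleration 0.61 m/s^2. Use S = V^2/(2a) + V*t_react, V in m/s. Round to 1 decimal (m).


V = 100 / 3.6 = 27.7778 m/s
Braking distance = 27.7778^2 / (2*0.61) = 632.4631 m
Sighting distance = 27.7778 * 10 = 277.7778 m
S = 632.4631 + 277.7778 = 910.2 m

910.2


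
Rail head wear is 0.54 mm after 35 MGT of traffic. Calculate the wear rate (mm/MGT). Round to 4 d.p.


Wear rate = total wear / cumulative tonnage
Rate = 0.54 / 35
Rate = 0.0154 mm/MGT

0.0154


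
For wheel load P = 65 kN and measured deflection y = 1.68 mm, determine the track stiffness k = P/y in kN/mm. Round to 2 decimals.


Track stiffness k = P / y
k = 65 / 1.68
k = 38.69 kN/mm

38.69


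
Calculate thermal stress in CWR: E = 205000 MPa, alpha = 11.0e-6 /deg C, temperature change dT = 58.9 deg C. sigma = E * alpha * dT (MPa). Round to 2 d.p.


sigma = E * alpha * dT
sigma = 205000 * 11.0e-6 * 58.9
sigma = 2.255 * 58.9
sigma = 132.82 MPa

132.82


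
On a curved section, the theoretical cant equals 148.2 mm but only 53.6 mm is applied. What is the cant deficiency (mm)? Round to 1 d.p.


Cant deficiency = equilibrium cant - actual cant
CD = 148.2 - 53.6
CD = 94.6 mm

94.6


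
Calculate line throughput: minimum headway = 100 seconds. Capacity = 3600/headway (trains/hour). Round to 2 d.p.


Capacity = 3600 / headway
Capacity = 3600 / 100
Capacity = 36.00 trains/hour

36.00


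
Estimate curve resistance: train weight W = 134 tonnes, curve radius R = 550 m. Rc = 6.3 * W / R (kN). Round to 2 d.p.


Rc = 6.3 * W / R
Rc = 6.3 * 134 / 550
Rc = 844.2 / 550
Rc = 1.53 kN

1.53


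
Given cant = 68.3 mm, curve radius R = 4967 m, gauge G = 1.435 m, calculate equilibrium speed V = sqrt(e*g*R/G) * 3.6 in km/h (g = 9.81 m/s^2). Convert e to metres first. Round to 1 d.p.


Convert cant: e = 68.3 mm = 0.0683 m
V_ms = sqrt(0.0683 * 9.81 * 4967 / 1.435)
V_ms = sqrt(2319.166718) = 48.1577 m/s
V = 48.1577 * 3.6 = 173.4 km/h

173.4


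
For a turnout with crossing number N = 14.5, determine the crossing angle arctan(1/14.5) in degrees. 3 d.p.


1/N = 1/14.5 = 0.068966
angle = arctan(0.068966) = 0.068856 rad
angle = 0.068856 * 180/pi = 3.945 degrees

3.945


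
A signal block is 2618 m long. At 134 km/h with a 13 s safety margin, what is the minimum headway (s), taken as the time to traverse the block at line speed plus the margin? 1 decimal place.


V = 134 / 3.6 = 37.2222 m/s
Block traversal time = 2618 / 37.2222 = 70.3343 s
Headway = 70.3343 + 13
Headway = 83.3 s

83.3


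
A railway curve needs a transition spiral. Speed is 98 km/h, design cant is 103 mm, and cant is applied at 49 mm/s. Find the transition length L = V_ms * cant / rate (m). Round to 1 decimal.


Convert speed: V = 98 / 3.6 = 27.2222 m/s
L = 27.2222 * 103 / 49
L = 2803.8889 / 49
L = 57.2 m

57.2


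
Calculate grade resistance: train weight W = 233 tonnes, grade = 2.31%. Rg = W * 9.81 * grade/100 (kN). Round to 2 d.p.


Rg = W * 9.81 * grade / 100
Rg = 233 * 9.81 * 2.31 / 100
Rg = 2285.73 * 0.0231
Rg = 52.80 kN

52.80


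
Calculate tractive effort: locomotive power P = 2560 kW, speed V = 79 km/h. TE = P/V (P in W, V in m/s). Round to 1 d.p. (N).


Convert: P = 2560 kW = 2560000 W
V = 79 / 3.6 = 21.9444 m/s
TE = 2560000 / 21.9444
TE = 116658.2 N

116658.2


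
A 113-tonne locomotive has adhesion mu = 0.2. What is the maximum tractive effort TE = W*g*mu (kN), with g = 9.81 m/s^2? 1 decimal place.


TE_max = W * g * mu
TE_max = 113 * 9.81 * 0.2
TE_max = 1108.53 * 0.2
TE_max = 221.7 kN

221.7


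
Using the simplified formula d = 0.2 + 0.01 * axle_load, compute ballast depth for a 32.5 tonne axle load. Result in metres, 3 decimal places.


d = 0.2 + 0.01 * 32.5
d = 0.2 + 0.325
d = 0.525 m

0.525


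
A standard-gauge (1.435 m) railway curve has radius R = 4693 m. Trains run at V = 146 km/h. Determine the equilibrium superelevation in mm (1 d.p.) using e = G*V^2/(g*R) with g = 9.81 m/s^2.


Convert speed: V = 146 / 3.6 = 40.5556 m/s
Apply formula: e = 1.435 * 40.5556^2 / (9.81 * 4693)
e = 1.435 * 1644.7531 / 46038.33
e = 0.051266 m = 51.3 mm

51.3


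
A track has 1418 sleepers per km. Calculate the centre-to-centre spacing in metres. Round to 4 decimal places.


Spacing = 1000 m / number of sleepers
Spacing = 1000 / 1418
Spacing = 0.7052 m

0.7052


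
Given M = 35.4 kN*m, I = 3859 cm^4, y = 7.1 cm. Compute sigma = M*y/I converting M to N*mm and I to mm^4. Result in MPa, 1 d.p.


Convert units:
M = 35.4 kN*m = 35400000 N*mm
y = 7.1 cm = 71 mm
I = 3859 cm^4 = 38590000 mm^4
sigma = 35400000 * 71 / 38590000
sigma = 65.1 MPa

65.1


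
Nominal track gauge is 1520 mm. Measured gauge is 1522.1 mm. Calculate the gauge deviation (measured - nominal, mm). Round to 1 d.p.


Deviation = measured - nominal
Deviation = 1522.1 - 1520
Deviation = 2.1 mm

2.1


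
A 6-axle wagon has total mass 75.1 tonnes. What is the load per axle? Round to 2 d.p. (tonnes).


Load per axle = total weight / number of axles
Load = 75.1 / 6
Load = 12.52 tonnes

12.52


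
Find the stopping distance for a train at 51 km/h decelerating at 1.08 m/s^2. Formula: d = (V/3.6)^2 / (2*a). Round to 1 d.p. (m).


Convert speed: V = 51 / 3.6 = 14.1667 m/s
V^2 = 200.6944
d = 200.6944 / (2 * 1.08)
d = 200.6944 / 2.16
d = 92.9 m

92.9


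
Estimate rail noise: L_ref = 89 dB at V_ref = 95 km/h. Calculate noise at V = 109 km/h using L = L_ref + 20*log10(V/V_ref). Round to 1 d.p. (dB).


V/V_ref = 109 / 95 = 1.147368
log10(1.147368) = 0.059703
20 * 0.059703 = 1.1941
L = 89 + 1.1941 = 90.2 dB

90.2


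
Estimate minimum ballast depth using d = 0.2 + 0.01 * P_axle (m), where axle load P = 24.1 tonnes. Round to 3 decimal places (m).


d = 0.2 + 0.01 * 24.1
d = 0.2 + 0.241
d = 0.441 m

0.441


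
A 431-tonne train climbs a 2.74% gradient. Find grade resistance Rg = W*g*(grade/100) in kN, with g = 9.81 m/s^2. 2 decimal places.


Rg = W * 9.81 * grade / 100
Rg = 431 * 9.81 * 2.74 / 100
Rg = 4228.11 * 0.0274
Rg = 115.85 kN

115.85


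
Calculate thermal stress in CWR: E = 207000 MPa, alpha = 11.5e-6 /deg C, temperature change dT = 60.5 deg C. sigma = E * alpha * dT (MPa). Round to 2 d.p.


sigma = E * alpha * dT
sigma = 207000 * 11.5e-6 * 60.5
sigma = 2.3805 * 60.5
sigma = 144.02 MPa

144.02


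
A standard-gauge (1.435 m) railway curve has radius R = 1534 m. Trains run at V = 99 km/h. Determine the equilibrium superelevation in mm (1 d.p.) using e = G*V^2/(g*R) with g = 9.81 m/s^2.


Convert speed: V = 99 / 3.6 = 27.5 m/s
Apply formula: e = 1.435 * 27.5^2 / (9.81 * 1534)
e = 1.435 * 756.25 / 15048.54
e = 0.072115 m = 72.1 mm

72.1


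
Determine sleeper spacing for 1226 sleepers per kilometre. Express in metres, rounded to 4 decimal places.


Spacing = 1000 m / number of sleepers
Spacing = 1000 / 1226
Spacing = 0.8157 m

0.8157


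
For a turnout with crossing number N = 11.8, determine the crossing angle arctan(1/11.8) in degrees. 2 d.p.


1/N = 1/11.8 = 0.084746
angle = arctan(0.084746) = 0.084544 rad
angle = 0.084544 * 180/pi = 4.84 degrees

4.84


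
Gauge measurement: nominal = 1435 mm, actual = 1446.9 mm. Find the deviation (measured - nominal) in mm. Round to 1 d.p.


Deviation = measured - nominal
Deviation = 1446.9 - 1435
Deviation = 11.9 mm

11.9


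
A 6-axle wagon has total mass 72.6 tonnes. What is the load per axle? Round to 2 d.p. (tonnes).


Load per axle = total weight / number of axles
Load = 72.6 / 6
Load = 12.10 tonnes

12.10


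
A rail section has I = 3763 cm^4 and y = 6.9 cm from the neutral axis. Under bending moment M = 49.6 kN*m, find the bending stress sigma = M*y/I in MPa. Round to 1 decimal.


Convert units:
M = 49.6 kN*m = 49600000 N*mm
y = 6.9 cm = 69 mm
I = 3763 cm^4 = 37630000 mm^4
sigma = 49600000 * 69 / 37630000
sigma = 90.9 MPa

90.9


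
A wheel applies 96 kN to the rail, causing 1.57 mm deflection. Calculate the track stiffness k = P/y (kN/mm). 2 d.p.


Track stiffness k = P / y
k = 96 / 1.57
k = 61.15 kN/mm

61.15


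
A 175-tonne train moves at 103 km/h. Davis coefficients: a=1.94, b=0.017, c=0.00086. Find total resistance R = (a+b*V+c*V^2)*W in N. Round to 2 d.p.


b*V = 0.017 * 103 = 1.751
c*V^2 = 0.00086 * 10609 = 9.12374
R_per_t = 1.94 + 1.751 + 9.12374 = 12.81474 N/t
R_total = 12.81474 * 175 = 2242.58 N

2242.58


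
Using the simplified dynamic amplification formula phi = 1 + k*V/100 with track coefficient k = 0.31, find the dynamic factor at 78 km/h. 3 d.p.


phi = 1 + k * V / 100
phi = 1 + 0.31 * 78 / 100
phi = 1 + 0.2418
phi = 1.242

1.242


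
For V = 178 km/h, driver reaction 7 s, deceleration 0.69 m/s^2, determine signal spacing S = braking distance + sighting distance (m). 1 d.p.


V = 178 / 3.6 = 49.4444 m/s
Braking distance = 49.4444^2 / (2*0.69) = 1771.5602 m
Sighting distance = 49.4444 * 7 = 346.1111 m
S = 1771.5602 + 346.1111 = 2117.7 m

2117.7


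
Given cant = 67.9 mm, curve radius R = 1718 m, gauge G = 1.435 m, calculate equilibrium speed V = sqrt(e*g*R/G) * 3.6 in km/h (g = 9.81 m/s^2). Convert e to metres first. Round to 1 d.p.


Convert cant: e = 67.9 mm = 0.0679 m
V_ms = sqrt(0.0679 * 9.81 * 1718 / 1.435)
V_ms = sqrt(797.462078) = 28.2394 m/s
V = 28.2394 * 3.6 = 101.7 km/h

101.7


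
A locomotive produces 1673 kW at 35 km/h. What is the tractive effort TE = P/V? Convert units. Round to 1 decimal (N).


Convert: P = 1673 kW = 1673000 W
V = 35 / 3.6 = 9.7222 m/s
TE = 1673000 / 9.7222
TE = 172080.0 N

172080.0


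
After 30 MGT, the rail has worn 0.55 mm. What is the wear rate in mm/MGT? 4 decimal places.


Wear rate = total wear / cumulative tonnage
Rate = 0.55 / 30
Rate = 0.0183 mm/MGT

0.0183


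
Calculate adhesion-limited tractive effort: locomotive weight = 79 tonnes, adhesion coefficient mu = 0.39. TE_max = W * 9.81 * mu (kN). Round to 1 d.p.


TE_max = W * g * mu
TE_max = 79 * 9.81 * 0.39
TE_max = 774.99 * 0.39
TE_max = 302.2 kN

302.2


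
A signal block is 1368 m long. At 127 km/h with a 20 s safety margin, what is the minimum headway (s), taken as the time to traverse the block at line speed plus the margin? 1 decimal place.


V = 127 / 3.6 = 35.2778 m/s
Block traversal time = 1368 / 35.2778 = 38.778 s
Headway = 38.778 + 20
Headway = 58.8 s

58.8


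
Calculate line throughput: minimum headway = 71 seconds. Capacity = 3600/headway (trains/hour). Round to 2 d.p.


Capacity = 3600 / headway
Capacity = 3600 / 71
Capacity = 50.70 trains/hour

50.70


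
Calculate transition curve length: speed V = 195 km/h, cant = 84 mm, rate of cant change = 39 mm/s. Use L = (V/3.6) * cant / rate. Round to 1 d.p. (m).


Convert speed: V = 195 / 3.6 = 54.1667 m/s
L = 54.1667 * 84 / 39
L = 4550.0 / 39
L = 116.7 m

116.7


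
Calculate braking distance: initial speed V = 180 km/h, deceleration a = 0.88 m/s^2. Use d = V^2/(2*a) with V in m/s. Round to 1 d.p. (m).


Convert speed: V = 180 / 3.6 = 50.0 m/s
V^2 = 2500.0
d = 2500.0 / (2 * 0.88)
d = 2500.0 / 1.76
d = 1420.5 m

1420.5


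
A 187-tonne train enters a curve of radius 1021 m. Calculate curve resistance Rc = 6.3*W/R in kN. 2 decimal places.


Rc = 6.3 * W / R
Rc = 6.3 * 187 / 1021
Rc = 1178.1 / 1021
Rc = 1.15 kN

1.15


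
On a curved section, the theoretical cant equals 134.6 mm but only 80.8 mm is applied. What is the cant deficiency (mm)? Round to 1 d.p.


Cant deficiency = equilibrium cant - actual cant
CD = 134.6 - 80.8
CD = 53.8 mm

53.8


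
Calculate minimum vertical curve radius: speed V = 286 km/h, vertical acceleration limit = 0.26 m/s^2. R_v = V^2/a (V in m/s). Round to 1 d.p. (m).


Convert speed: V = 286 / 3.6 = 79.4444 m/s
V^2 = 6311.4198 m^2/s^2
R_v = 6311.4198 / 0.26
R_v = 24274.7 m

24274.7


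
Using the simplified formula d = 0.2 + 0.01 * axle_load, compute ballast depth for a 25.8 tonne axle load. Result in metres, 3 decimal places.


d = 0.2 + 0.01 * 25.8
d = 0.2 + 0.258
d = 0.458 m

0.458


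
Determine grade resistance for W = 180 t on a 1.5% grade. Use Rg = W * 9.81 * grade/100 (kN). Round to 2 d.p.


Rg = W * 9.81 * grade / 100
Rg = 180 * 9.81 * 1.5 / 100
Rg = 1765.8 * 0.015
Rg = 26.49 kN

26.49


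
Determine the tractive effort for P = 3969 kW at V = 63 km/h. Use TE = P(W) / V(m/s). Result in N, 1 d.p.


Convert: P = 3969 kW = 3969000 W
V = 63 / 3.6 = 17.5 m/s
TE = 3969000 / 17.5
TE = 226800.0 N

226800.0


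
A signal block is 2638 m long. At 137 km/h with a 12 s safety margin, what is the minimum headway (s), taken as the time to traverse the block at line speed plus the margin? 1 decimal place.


V = 137 / 3.6 = 38.0556 m/s
Block traversal time = 2638 / 38.0556 = 69.3197 s
Headway = 69.3197 + 12
Headway = 81.3 s

81.3


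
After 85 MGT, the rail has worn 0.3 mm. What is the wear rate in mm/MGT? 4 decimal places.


Wear rate = total wear / cumulative tonnage
Rate = 0.3 / 85
Rate = 0.0035 mm/MGT

0.0035


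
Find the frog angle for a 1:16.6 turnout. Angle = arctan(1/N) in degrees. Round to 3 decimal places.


1/N = 1/16.6 = 0.060241
angle = arctan(0.060241) = 0.060168 rad
angle = 0.060168 * 180/pi = 3.447 degrees

3.447


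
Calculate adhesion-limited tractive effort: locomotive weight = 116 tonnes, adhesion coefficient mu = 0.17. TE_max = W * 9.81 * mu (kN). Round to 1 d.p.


TE_max = W * g * mu
TE_max = 116 * 9.81 * 0.17
TE_max = 1137.96 * 0.17
TE_max = 193.5 kN

193.5


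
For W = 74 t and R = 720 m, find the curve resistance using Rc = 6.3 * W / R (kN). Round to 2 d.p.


Rc = 6.3 * W / R
Rc = 6.3 * 74 / 720
Rc = 466.2 / 720
Rc = 0.65 kN

0.65


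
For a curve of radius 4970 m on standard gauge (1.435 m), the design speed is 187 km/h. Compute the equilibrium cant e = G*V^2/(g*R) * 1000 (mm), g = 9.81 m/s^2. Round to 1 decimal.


Convert speed: V = 187 / 3.6 = 51.9444 m/s
Apply formula: e = 1.435 * 51.9444^2 / (9.81 * 4970)
e = 1.435 * 2698.2253 / 48755.7
e = 0.079415 m = 79.4 mm

79.4


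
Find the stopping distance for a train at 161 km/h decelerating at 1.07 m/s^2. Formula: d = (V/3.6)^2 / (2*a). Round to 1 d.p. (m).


Convert speed: V = 161 / 3.6 = 44.7222 m/s
V^2 = 2000.0772
d = 2000.0772 / (2 * 1.07)
d = 2000.0772 / 2.14
d = 934.6 m

934.6


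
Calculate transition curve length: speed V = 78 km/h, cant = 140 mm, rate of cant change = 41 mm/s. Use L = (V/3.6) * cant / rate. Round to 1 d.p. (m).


Convert speed: V = 78 / 3.6 = 21.6667 m/s
L = 21.6667 * 140 / 41
L = 3033.3333 / 41
L = 74.0 m

74.0


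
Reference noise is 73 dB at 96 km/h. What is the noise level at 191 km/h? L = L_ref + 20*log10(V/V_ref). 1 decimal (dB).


V/V_ref = 191 / 96 = 1.989583
log10(1.989583) = 0.298762
20 * 0.298762 = 5.9752
L = 73 + 5.9752 = 79.0 dB

79.0


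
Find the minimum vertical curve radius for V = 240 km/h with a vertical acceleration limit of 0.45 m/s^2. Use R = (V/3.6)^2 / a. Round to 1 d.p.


Convert speed: V = 240 / 3.6 = 66.6667 m/s
V^2 = 4444.4444 m^2/s^2
R_v = 4444.4444 / 0.45
R_v = 9876.5 m

9876.5


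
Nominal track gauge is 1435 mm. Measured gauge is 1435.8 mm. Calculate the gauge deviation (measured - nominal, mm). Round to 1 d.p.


Deviation = measured - nominal
Deviation = 1435.8 - 1435
Deviation = 0.8 mm

0.8


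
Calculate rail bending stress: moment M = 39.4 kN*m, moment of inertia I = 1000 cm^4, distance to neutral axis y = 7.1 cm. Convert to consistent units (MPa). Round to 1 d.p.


Convert units:
M = 39.4 kN*m = 39400000 N*mm
y = 7.1 cm = 71 mm
I = 1000 cm^4 = 10000000 mm^4
sigma = 39400000 * 71 / 10000000
sigma = 279.7 MPa

279.7
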